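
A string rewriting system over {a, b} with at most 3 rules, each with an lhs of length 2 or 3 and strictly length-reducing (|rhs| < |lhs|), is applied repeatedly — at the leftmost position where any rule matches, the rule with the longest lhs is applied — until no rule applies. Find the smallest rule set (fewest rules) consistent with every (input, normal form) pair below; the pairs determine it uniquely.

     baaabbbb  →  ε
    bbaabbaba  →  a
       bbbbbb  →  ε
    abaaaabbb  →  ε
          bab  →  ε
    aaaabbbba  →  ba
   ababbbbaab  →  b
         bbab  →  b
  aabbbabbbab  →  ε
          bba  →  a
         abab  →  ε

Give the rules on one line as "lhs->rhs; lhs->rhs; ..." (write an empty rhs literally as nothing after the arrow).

ab->b; abb->b; bb->

  | baaabbbb => baabbb => babb => bb => ε
  | bbaabbaba => aabbaba => ababa => baba => bba => a
  | bbbbbb => bbbb => bb => ε
  | abaaaabbb => baaaabbb => baaabb => baab => bab => bb => ε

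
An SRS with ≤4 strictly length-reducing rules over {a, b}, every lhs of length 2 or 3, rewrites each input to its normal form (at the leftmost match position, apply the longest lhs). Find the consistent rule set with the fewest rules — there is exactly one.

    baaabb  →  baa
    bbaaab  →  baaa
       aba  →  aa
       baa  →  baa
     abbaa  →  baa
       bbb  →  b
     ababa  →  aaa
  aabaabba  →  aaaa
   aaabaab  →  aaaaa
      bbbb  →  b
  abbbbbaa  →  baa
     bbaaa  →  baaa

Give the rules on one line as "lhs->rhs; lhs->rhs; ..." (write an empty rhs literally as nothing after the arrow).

  | baaabb => baab => baa
  | bbaaab => baaab => baaa
  | aba => aa
  | baa

ab->a; abb->b; bb->b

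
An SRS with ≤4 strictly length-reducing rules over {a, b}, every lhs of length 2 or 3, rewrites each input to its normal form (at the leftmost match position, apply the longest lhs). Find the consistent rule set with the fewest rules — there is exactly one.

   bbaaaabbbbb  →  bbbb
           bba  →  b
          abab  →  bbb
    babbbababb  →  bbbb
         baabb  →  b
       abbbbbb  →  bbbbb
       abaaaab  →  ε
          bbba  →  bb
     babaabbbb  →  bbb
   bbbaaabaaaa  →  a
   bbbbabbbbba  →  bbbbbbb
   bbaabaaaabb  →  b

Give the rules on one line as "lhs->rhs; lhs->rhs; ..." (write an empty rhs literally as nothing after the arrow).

  | bbaaaabbbbb => baaabbbbb => aabbbbb => abbbbb => bbbb
  | bba => b
  | abab => bbb
  | babbbababb => bbbababb => bbbabb => bbbb

aa->a; ab->; aba->bb; ba->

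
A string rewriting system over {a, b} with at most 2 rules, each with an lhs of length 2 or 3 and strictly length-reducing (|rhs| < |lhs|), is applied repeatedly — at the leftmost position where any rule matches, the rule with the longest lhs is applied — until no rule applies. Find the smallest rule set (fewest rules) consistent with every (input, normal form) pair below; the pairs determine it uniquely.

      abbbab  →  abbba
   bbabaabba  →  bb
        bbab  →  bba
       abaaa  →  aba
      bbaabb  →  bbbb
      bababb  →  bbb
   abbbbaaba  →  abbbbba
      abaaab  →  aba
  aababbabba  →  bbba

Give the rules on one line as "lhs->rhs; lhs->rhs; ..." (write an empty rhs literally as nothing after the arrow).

aa->; bab->ba

  | abbbab => abbba
  | bbabaabba => bbaaabba => bbabba => bbaba => bbaa => bb
  | bbab => bba
  | abaaa => aba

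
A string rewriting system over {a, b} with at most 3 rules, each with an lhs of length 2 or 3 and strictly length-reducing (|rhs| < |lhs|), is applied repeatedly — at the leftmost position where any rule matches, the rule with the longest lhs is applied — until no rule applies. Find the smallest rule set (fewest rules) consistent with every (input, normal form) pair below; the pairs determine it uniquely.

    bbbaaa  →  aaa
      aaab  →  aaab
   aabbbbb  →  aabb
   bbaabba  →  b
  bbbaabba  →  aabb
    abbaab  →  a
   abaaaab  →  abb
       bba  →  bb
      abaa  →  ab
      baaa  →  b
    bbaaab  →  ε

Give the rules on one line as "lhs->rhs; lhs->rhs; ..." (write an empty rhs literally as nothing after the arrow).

  | bbbaaa => aaa
  | aaab
  | aabbbbb => aabb
  | bbaabba => bbabba => bbbba => ba => b

ba->b; bbb->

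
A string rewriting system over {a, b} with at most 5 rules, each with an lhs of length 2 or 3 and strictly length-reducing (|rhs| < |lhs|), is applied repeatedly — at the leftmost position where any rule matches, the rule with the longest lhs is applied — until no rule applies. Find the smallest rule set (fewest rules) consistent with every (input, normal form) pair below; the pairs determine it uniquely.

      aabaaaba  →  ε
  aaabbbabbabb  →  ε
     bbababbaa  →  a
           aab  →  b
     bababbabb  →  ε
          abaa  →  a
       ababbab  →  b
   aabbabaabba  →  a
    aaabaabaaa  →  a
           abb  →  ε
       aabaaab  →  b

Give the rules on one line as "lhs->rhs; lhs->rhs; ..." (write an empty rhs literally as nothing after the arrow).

aa->a; ab->b; ba->; bb->

  | aabaaaba => abaaaba => baaaba => aaba => aba => ba => ε
  | aaabbbabbabb => aabbbabbabb => abbbabbabb => bbbabbabb => babbabb => bbabb => abb => bb => ε
  | bbababbaa => ababbaa => babbaa => bbaa => aa => a
  | aab => ab => b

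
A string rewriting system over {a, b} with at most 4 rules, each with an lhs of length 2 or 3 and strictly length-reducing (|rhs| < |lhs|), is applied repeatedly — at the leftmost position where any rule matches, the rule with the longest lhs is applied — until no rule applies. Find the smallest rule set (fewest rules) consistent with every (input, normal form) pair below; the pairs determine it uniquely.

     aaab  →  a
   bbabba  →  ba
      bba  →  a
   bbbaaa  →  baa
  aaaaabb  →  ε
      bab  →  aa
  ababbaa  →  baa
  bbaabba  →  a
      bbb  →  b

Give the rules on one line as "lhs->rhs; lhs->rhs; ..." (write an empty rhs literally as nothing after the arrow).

aaa->aa; ab->; bab->aa; bb->

  | aaab => aab => a
  | bbabba => abba => ba
  | bba => a
  | bbbaaa => baaa => baa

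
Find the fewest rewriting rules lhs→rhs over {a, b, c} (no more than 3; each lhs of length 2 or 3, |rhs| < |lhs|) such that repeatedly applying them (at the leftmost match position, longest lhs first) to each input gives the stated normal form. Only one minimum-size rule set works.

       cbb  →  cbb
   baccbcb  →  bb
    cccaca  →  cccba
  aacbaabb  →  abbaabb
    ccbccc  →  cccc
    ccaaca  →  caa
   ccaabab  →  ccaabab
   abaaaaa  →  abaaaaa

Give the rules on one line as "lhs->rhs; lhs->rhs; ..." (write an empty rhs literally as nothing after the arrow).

ac->b; bc->; cab->a

  | cbb
  | baccbcb => bbcbcb => bbcb => bb
  | cccaca => cccba
  | aacbaabb => abbaabb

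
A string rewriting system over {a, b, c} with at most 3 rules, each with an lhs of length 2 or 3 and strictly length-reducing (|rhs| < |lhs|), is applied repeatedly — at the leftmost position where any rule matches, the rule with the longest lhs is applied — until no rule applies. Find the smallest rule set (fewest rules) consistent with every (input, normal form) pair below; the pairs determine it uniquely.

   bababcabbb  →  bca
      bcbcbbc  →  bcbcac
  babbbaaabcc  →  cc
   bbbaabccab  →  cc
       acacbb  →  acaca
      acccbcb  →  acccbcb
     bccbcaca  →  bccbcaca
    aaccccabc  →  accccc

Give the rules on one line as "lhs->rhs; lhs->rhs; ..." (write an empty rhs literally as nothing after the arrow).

  | bababcabbb => babcabbb => bcabbb => bcbb => bca
  | bcbcbbc => bcbcac
  | babbbaaabcc => bbbaaabcc => abaaabcc => aaabcc => aabcc => abcc => cc
  | bbbaabccab => abaabccab => aabccab => abccab => ccab => cc

aa->a; ab->; bb->a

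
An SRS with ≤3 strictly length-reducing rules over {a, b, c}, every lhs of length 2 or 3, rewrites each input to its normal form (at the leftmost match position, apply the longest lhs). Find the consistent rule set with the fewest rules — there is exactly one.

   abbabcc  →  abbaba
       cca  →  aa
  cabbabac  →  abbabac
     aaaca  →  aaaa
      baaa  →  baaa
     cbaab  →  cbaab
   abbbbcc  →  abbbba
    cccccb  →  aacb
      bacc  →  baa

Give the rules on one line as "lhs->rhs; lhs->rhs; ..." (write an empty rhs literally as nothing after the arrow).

ca->a; cc->a

  | abbabcc => abbaba
  | cca => aa
  | cabbabac => abbabac
  | aaaca => aaaa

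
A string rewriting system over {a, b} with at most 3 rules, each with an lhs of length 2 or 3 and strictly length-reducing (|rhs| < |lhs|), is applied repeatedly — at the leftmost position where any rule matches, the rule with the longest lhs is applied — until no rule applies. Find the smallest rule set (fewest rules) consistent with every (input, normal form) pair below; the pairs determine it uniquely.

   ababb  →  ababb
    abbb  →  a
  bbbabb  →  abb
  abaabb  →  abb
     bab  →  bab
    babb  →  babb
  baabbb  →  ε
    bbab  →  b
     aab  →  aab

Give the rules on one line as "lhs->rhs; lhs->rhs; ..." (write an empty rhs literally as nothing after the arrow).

  | ababb
  | abbb => a
  | bbbabb => abb
  | abaabb => abb

baa->; bba->; bbb->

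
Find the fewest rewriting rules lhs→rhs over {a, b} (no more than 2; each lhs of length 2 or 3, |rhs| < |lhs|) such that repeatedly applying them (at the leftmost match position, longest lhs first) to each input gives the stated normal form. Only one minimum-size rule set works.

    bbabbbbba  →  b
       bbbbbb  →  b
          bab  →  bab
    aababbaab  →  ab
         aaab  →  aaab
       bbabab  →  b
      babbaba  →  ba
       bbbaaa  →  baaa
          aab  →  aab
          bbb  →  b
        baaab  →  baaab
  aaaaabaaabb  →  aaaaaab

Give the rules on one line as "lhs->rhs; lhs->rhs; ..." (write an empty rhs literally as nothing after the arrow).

aba->; bb->b

  | bbabbbbba => babbbbba => babbbba => babbba => babba => baba => b
  | bbbbbb => bbbbb => bbbb => bbb => bb => b
  | bab
  | aababbaab => abbaab => abaab => ab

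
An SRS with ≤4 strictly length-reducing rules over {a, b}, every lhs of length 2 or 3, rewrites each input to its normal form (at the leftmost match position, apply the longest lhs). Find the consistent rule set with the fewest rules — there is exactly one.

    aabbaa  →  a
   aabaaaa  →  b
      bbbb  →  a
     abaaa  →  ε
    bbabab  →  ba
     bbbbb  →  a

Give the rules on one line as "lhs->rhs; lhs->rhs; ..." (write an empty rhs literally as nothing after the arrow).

  | aabbaa => bbaa => aaa => a
  | aabaaaa => baaaa => baa => b
  | bbbb => abb => ab => a
  | abaaa => aaaa => aa => ε

aa->; ab->a; bb->a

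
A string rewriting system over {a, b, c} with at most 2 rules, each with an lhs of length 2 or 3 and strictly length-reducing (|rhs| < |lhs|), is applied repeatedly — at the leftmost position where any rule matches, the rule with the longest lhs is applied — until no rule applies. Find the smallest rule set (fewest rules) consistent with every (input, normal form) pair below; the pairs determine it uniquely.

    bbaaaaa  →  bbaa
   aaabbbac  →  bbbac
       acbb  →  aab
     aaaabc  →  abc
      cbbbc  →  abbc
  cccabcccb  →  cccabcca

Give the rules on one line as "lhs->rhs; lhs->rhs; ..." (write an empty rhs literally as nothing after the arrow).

  | bbaaaaa => bbaa
  | aaabbbac => bbbac
  | acbb => aab
  | aaaabc => abc

aaa->; cb->a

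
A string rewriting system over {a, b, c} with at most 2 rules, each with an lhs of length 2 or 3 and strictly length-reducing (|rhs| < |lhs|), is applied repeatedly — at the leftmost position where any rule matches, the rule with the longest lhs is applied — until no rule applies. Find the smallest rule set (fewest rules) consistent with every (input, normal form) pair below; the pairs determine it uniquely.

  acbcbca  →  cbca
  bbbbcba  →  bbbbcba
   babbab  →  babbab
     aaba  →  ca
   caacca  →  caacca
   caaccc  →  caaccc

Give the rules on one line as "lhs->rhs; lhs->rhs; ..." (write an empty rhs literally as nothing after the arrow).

  | acbcbca => cbca
  | bbbbcba
  | babbab
  | aaba => ca

aab->c; acb->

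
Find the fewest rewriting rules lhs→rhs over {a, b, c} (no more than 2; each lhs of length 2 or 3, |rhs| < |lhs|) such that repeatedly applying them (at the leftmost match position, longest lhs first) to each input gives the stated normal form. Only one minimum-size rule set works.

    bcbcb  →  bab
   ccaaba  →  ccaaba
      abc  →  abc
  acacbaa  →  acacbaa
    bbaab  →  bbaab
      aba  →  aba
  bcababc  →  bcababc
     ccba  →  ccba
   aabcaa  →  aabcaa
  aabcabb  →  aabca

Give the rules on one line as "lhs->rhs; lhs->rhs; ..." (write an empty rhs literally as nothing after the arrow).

abb->a; cbc->a

  | bcbcb => bab
  | ccaaba
  | abc
  | acacbaa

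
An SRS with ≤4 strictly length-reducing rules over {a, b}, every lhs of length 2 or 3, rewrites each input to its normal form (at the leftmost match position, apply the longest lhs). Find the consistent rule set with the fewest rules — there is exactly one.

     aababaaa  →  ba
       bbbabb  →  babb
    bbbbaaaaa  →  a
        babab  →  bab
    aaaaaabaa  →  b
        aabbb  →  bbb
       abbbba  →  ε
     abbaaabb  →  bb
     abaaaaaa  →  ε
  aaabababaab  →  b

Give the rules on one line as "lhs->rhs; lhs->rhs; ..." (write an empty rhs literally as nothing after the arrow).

  | aababaaa => babaaa => baaa => ba
  | bbbabb => babb
  | bbbbaaaaa => bbaaaaa => aaaaa => aaa => a
  | babab => bab

aa->; aba->a; bba->a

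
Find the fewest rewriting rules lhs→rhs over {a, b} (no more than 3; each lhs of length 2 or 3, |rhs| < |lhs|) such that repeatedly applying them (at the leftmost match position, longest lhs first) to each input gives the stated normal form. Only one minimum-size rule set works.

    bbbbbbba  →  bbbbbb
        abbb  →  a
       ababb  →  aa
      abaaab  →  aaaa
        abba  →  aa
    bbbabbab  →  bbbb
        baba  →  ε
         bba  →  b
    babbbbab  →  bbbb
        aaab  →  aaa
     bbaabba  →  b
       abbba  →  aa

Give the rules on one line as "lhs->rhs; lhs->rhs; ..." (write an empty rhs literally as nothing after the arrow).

  | bbbbbbba => bbbbbb
  | abbb => abb => ab => a
  | ababb => aabb => aab => aa
  | abaaab => aaaab => aaaa

ab->a; ba->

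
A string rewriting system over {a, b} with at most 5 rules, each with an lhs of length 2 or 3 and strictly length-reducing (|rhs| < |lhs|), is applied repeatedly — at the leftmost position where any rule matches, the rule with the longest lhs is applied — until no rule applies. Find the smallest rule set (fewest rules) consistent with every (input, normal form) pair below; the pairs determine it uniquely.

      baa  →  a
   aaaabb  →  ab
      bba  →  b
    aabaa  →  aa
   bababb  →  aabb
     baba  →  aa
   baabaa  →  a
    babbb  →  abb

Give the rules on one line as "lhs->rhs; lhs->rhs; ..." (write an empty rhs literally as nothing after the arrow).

aaa->b; aba->; ba->; bab->a

  | baa => a
  | aaaabb => babb => ab
  | bba => b
  | aabaa => aa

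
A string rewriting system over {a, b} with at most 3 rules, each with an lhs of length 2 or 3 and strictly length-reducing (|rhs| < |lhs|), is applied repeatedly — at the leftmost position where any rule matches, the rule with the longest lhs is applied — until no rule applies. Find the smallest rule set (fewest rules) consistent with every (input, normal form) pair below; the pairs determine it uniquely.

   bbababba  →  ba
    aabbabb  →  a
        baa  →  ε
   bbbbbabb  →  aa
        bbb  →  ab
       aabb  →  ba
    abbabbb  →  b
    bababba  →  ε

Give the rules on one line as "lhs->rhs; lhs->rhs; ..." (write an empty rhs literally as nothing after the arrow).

aaa->ba; baa->; bb->a

  | bbababba => aababba => aabaaa => aaa => ba
  | aabbabb => aaaabb => baabb => bb => a
  | baa => ε
  | bbbbbabb => abbbabb => aababb => aabaa => aa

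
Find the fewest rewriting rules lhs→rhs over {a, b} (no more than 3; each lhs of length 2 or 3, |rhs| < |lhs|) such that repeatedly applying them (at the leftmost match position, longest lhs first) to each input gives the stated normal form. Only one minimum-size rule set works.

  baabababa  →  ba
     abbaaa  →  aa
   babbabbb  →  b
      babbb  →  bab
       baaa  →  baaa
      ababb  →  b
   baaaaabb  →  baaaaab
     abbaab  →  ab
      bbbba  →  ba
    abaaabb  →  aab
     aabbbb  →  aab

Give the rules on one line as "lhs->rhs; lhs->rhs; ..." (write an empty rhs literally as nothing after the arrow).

  | baabababa => bababa => bba => ba
  | abbaaa => abaaa => aa
  | babbabbb => bababbb => bbbb => bbb => bb => b
  | babbb => babb => bab

aba->; bb->b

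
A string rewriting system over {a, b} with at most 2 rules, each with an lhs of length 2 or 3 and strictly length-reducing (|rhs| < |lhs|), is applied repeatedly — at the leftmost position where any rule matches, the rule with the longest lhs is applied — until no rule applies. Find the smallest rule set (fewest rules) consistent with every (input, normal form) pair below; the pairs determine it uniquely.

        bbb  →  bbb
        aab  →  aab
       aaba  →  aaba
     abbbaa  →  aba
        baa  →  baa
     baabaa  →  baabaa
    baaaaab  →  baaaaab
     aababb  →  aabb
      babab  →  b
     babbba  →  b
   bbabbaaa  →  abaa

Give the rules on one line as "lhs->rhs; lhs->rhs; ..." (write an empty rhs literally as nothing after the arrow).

  | bbb
  | aab
  | aaba
  | abbbaa => ababa => aba

bab->b; bba->ab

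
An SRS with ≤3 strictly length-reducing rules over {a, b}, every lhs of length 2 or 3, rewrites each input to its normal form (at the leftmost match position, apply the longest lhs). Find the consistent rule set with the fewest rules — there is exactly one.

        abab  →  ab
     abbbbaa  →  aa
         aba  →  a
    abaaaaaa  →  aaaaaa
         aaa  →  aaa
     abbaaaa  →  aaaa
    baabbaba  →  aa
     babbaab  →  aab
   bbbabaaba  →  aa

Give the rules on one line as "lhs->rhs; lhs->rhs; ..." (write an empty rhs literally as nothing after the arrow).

aba->a; ba->a

  | abab => ab
  | abbbbaa => abbbaa => abbaa => abaa => aa
  | aba => a
  | abaaaaaa => aaaaaa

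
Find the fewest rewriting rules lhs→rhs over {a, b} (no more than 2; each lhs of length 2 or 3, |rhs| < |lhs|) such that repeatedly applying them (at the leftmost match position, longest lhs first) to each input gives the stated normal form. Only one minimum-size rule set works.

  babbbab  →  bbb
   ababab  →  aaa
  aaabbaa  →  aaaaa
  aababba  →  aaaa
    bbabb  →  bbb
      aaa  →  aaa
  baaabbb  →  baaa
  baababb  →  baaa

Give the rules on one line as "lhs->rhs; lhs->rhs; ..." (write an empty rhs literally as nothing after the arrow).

ab->a; bab->b

  | babbbab => bbbab => bbb
  | ababab => aabab => aaab => aaa
  | aaabbaa => aaabaa => aaaaa
  | aababba => aaabba => aaaba => aaaa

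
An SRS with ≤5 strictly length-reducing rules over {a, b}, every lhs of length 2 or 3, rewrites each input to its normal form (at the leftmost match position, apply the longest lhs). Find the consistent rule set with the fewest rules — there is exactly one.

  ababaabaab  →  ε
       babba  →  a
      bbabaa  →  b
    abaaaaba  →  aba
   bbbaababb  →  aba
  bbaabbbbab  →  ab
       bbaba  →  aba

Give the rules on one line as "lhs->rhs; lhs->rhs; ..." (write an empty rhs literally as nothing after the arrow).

  | ababaabaab => abaaabaab => aaaabaab => babaab => baaab => aaab => bb => ε
  | babba => baa => aa => a
  | bbabaa => abaa => aaa => b
  | abaaaaba => aaaaaba => baaba => aaba => aba

aa->a; aaa->b; baa->aa; bb->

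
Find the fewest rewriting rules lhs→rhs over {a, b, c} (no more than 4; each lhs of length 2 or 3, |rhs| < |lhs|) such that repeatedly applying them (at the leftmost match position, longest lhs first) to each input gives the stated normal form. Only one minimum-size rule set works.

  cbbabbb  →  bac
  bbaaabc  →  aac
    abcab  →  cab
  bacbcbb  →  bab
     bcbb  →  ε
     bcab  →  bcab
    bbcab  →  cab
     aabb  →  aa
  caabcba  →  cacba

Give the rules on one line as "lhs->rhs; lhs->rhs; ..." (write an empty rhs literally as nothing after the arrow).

  | cbbabbb => babbb => bac
  | bbaaabc => aaabc => aac
  | abcab => cab
  | bacbcbb => bacbb => bab

abc->c; bb->; bbb->c; cbb->b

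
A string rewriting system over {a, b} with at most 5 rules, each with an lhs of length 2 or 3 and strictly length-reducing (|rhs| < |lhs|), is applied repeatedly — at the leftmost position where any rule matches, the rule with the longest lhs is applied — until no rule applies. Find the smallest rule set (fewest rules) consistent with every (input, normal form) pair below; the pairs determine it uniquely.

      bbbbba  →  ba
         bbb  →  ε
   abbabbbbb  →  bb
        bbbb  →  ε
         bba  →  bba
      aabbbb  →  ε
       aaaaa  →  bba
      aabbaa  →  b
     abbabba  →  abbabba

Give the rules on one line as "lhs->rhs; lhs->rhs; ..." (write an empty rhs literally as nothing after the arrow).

  | bbbbba => aabba => ba
  | bbb => aa => ε
  | abbabbbbb => abbaaabb => abbbabb => aaaabb => baabb => bb
  | bbbb => aab => ε

aa->; aaa->ba; aab->; bbb->aa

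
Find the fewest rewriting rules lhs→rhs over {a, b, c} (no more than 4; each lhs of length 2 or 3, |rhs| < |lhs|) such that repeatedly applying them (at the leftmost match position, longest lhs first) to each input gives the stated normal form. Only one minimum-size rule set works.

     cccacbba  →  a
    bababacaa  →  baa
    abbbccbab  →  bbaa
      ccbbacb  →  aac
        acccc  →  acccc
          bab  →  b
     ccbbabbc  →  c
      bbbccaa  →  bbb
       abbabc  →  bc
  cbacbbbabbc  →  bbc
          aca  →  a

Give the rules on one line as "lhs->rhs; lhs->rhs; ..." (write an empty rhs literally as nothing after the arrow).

  | cccacbba => cccbba => caaba => aba => a
  | bababacaa => babacaa => bacaa => baa
  | abbbccbab => bbccbab => bbaaab => bbaa
  | ccbbacb => aabacb => aacb => aac

ab->; ca->; cb->c; ccb->aa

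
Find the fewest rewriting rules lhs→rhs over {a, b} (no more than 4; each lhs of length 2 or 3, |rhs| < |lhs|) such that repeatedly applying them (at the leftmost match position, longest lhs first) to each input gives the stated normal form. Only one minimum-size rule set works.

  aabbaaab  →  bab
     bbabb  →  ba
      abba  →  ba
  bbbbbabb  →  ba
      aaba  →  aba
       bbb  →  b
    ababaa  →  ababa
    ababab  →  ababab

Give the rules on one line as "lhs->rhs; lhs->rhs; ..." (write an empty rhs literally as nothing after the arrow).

aa->a; abb->ba; bb->b

  | aabbaaab => abbaaab => baaaab => baaab => baab => bab
  | bbabb => babb => bba => ba
  | abba => baa => ba
  | bbbbbabb => bbbbabb => bbbabb => bbabb => babb => bba => ba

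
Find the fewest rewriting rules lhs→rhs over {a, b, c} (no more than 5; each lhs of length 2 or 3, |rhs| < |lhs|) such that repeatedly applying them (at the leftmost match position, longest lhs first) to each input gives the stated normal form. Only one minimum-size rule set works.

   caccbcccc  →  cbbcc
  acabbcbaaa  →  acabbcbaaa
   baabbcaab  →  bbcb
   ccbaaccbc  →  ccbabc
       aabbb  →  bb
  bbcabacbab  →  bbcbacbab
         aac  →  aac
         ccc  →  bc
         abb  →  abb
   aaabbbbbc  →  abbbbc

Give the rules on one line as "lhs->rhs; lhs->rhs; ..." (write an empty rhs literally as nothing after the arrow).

  | caccbcccc => cbcccc => cbbcc
  | acabbcbaaa
  | baabbcaab => bbcaab => bbcab => bbcb
  | ccbaaccbc => ccbabc

aab->; acc->; bca->bc; ccc->bc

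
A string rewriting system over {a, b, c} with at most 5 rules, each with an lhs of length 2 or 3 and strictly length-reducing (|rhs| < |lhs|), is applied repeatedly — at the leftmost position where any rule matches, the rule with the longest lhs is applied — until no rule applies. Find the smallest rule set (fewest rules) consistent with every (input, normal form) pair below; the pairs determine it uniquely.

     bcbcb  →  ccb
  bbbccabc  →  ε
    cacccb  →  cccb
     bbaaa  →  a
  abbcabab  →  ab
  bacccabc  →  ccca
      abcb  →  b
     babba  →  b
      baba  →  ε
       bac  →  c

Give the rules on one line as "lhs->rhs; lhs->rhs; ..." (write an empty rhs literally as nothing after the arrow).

  | bcbcb => cbcb => ccb
  | bbbccabc => bbcabc => babc => bc => ε
  | cacccb => cccb
  | bbaaa => baa => a

ac->; ba->; bc->; bcb->cb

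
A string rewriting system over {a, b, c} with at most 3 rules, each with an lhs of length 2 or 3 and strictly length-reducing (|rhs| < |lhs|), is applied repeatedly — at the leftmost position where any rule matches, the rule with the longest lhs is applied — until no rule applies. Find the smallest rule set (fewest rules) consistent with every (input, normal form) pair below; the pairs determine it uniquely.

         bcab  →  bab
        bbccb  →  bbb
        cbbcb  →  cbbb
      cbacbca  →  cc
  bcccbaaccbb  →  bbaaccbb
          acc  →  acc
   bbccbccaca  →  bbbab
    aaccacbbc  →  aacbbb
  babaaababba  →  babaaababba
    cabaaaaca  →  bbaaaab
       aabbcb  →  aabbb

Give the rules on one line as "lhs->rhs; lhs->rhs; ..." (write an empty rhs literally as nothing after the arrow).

bc->b; ca->b; cba->c

  | bcab => bab
  | bbccb => bbcb => bbb
  | cbbcb => cbbb
  | cbacbca => ccbca => ccba => cc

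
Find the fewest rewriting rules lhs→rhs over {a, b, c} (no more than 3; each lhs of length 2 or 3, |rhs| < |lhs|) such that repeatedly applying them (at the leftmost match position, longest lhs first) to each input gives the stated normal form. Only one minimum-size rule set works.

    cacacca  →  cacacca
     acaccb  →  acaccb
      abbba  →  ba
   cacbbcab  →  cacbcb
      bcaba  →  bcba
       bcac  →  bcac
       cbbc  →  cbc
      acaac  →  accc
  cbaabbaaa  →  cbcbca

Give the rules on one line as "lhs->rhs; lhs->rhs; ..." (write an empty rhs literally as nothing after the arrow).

  | cacacca
  | acaccb
  | abbba => bbba => bba => ba
  | cacbbcab => cacbcab => cacbcb

aa->c; ab->b; bb->b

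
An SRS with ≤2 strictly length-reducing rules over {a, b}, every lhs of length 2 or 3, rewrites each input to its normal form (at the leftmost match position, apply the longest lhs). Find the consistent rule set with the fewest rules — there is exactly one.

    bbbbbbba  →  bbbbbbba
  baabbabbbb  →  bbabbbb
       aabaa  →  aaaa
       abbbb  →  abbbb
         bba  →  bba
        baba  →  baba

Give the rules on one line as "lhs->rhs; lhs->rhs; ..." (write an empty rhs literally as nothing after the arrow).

aab->aa; baa->

  | bbbbbbba
  | baabbabbbb => bbabbbb
  | aabaa => aaaa
  | abbbb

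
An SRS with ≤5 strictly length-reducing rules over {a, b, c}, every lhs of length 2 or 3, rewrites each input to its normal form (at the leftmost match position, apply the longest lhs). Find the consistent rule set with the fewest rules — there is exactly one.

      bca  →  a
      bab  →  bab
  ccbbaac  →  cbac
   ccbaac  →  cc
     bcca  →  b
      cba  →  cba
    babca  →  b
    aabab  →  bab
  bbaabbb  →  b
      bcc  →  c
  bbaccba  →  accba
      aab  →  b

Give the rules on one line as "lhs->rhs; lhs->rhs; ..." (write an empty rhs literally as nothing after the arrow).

aa->; bb->; bc->; ca->b

  | bca => a
  | bab
  | ccbbaac => ccaac => cbac
  | ccbaac => ccbc => cc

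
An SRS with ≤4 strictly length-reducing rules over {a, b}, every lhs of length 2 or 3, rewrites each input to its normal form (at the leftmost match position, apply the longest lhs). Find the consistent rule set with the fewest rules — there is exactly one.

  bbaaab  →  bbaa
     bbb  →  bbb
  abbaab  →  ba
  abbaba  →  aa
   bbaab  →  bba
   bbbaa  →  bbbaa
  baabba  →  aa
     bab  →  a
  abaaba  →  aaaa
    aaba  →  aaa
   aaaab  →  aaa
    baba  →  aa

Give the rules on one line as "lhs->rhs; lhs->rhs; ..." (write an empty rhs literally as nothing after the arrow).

ab->; aba->aa; bab->a

  | bbaaab => bbaa
  | bbb
  | abbaab => baab => ba
  | abbaba => baba => aa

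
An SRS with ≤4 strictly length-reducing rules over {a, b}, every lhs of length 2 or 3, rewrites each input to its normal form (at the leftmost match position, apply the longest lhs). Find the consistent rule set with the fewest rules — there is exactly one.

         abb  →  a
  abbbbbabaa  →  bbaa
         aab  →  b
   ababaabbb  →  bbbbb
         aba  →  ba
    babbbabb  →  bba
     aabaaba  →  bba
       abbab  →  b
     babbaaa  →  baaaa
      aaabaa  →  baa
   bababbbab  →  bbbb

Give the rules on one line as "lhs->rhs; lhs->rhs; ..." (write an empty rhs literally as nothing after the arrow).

aab->b; ab->b; abb->a

  | abb => a
  | abbbbbabaa => abbbabaa => ababaa => babaa => bbaa
  | aab => b
  | ababaabbb => babaabbb => bbaabbb => bbbbb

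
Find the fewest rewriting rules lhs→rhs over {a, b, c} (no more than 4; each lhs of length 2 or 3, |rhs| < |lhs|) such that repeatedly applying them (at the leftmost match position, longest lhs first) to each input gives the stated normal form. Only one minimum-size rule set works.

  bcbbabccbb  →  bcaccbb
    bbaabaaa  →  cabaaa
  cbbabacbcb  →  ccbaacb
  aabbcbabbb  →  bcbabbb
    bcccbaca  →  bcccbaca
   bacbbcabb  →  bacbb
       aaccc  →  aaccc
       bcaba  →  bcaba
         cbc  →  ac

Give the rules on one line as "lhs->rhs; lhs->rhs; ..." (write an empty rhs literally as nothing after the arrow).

aab->; bba->c; bbc->ba; cbc->ac

  | bcbbabccbb => bccbccbb => bcaccbb
  | bbaabaaa => cabaaa
  | cbbabacbcb => ccbacbcb => ccbaacb
  | aabbcbabbb => bcbabbb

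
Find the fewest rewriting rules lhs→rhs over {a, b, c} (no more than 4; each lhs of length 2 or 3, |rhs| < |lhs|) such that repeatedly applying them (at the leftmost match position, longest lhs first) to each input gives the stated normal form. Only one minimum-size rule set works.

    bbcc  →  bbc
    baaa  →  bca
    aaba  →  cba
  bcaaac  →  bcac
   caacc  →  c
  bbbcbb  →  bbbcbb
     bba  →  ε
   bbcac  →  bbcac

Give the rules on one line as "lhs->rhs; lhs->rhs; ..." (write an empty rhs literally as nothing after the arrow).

aa->c; bba->; cc->c

  | bbcc => bbc
  | baaa => bca
  | aaba => cba
  | bcaaac => bccac => bcac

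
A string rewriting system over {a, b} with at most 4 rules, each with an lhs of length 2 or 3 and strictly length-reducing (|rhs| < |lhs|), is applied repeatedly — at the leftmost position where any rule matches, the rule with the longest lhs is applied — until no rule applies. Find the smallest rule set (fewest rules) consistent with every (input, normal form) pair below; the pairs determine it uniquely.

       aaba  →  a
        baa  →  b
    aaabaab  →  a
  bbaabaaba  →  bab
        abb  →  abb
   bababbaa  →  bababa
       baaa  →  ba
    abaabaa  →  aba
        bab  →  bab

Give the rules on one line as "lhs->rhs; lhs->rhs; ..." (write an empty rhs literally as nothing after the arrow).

aab->; baa->b; bba->b

  | aaba => a
  | baa => b
  | aaabaab => aaab => a
  | bbaabaaba => babaaba => babba => bab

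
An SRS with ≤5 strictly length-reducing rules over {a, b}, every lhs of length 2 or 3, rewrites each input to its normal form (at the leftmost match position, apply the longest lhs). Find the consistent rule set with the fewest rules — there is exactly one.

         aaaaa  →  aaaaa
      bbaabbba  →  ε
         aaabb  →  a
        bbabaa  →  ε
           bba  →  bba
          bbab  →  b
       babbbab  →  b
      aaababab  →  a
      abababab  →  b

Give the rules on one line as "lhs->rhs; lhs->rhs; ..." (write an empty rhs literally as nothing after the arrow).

aab->ba; baa->; bab->; bbb->aa

  | aaaaa
  | bbaabbba => bbbba => aaba => baa => ε
  | aaabb => abab => a
  | bbabaa => baa => ε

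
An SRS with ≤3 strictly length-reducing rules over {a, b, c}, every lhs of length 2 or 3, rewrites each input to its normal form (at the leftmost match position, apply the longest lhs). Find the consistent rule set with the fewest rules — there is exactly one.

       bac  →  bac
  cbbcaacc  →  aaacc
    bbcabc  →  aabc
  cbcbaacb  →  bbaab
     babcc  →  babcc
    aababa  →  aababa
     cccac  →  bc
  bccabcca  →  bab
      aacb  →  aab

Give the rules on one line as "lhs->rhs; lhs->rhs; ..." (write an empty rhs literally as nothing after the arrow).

bbc->a; ca->b; cb->b

  | bac
  | cbbcaacc => bbcaacc => aaacc
  | bbcabc => aabc
  | cbcbaacb => bcbaacb => bbaacb => bbaab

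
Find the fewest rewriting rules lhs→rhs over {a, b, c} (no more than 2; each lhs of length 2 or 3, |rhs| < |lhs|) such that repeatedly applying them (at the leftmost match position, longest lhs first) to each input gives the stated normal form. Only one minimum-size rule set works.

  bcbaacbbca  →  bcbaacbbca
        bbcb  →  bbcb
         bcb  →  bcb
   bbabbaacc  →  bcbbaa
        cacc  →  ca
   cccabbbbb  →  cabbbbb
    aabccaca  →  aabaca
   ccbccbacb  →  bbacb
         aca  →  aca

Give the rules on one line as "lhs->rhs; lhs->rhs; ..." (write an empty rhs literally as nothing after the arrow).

bab->cb; cc->

  | bcbaacbbca
  | bbcb
  | bcb
  | bbabbaacc => bcbbaacc => bcbbaa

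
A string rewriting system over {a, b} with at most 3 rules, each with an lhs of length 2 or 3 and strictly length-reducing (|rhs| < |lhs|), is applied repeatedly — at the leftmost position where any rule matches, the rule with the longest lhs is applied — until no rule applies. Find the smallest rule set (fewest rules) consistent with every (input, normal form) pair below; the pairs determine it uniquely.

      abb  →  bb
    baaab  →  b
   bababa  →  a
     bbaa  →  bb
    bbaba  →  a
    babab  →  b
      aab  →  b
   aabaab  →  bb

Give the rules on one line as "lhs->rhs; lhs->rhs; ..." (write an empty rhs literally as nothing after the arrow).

ab->b; ba->a; baa->b

  | abb => bb
  | baaab => bab => ab => b
  | bababa => ababa => baba => aba => ba => a
  | bbaa => bb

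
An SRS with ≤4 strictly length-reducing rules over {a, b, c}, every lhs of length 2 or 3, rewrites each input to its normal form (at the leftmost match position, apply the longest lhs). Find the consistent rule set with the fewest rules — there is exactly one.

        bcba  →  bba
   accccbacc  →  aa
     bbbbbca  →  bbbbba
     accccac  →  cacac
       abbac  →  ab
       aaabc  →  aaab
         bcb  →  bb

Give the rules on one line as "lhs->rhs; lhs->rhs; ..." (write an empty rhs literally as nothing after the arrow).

  | bcba => bba
  | accccbacc => aaccbacc => cacbacc => caccc => caac => cca => aa
  | bbbbbca => bbbbba
  | accccac => aaccac => cacac

aac->ca; bac->c; bc->b; cc->a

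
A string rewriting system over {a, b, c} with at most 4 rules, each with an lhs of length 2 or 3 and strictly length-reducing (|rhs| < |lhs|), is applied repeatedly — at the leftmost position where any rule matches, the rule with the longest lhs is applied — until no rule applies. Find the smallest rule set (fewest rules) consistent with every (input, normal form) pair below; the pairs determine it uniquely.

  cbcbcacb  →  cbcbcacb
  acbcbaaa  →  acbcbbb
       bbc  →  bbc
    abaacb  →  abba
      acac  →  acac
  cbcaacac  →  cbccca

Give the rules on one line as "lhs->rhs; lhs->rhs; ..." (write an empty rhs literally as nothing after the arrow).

  | cbcbcacb
  | acbcbaaa => acbcbbb
  | bbc
  | abaacb => abcab => abba

aaa->bb; aac->ca; cab->ba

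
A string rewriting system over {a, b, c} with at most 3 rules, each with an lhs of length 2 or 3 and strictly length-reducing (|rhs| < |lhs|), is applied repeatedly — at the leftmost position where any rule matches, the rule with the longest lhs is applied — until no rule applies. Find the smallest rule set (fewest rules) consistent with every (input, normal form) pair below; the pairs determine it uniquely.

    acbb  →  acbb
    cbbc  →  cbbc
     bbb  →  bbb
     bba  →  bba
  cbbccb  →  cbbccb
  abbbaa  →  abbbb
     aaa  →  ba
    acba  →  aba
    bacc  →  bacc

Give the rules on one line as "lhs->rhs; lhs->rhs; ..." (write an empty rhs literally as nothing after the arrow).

  | acbb
  | cbbc
  | bbb
  | bba

aa->b; cba->ba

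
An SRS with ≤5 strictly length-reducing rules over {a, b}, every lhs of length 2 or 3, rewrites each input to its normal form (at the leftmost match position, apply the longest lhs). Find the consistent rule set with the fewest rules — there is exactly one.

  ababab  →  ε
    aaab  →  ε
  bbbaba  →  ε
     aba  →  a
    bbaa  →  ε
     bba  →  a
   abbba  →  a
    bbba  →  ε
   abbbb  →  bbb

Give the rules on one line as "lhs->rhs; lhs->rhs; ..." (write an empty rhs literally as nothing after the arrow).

aa->; ab->; ba->; bba->a

  | ababab => abab => ab => ε
  | aaab => ab => ε
  | bbbaba => baba => ba => ε
  | aba => a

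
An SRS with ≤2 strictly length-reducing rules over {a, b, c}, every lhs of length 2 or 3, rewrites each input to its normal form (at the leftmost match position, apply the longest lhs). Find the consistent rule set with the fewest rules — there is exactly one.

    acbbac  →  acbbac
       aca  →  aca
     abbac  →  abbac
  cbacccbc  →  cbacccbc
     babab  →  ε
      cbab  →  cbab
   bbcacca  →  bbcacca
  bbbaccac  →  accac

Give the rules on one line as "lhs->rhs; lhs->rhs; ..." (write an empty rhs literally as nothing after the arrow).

  | acbbac
  | aca
  | abbac
  | cbacccbc

aba->b; bbb->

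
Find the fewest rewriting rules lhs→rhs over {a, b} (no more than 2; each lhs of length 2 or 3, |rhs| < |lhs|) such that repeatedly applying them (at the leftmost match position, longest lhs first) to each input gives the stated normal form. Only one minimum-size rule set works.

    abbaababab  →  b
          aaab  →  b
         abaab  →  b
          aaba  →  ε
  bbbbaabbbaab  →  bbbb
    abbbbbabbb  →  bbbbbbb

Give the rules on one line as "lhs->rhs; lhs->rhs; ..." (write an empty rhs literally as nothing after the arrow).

ab->b; ba->

  | abbaababab => bbaababab => bababab => babab => bab => b
  | aaab => aab => ab => b
  | abaab => baab => ab => b
  | aaba => aba => ba => ε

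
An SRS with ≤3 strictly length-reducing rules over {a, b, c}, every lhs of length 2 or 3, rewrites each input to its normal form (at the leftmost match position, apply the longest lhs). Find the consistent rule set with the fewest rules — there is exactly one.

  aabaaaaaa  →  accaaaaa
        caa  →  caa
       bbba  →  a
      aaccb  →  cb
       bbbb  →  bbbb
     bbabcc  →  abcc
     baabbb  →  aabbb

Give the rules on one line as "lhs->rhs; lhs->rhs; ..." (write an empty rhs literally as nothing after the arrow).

aac->; aba->cc; ba->a

  | aabaaaaaa => accaaaaa
  | caa
  | bbba => bba => ba => a
  | aaccb => cb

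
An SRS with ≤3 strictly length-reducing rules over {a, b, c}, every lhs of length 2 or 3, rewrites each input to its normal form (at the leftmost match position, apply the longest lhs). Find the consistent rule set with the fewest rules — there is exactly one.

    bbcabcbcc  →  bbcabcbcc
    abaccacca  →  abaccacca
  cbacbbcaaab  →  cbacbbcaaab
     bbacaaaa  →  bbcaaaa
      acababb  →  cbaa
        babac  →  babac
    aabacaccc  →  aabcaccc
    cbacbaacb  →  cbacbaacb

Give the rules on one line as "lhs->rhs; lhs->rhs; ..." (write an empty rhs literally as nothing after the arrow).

  | bbcabcbcc
  | abaccacca
  | cbacbbcaaab
  | bbacaaaa => bbcaaaa

abb->ba; aca->ca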